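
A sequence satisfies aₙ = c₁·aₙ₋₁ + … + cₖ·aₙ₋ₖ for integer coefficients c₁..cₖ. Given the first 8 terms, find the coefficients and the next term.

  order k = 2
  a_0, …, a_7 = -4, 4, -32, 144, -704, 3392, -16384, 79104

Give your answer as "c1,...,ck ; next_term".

-4,4 ; -381952

  a_2 = -4·4 + 4·-4 = -32
  a_3 = -4·-32 + 4·4 = 144
  a_4 = -4·144 + 4·-32 = -704
  a_5 = -4·-704 + 4·144 = 3392
  a_6 = -4·3392 + 4·-704 = -16384
  a_7 = -4·-16384 + 4·3392 = 79104
  a_8 = -4·79104 + 4·-16384 = -381952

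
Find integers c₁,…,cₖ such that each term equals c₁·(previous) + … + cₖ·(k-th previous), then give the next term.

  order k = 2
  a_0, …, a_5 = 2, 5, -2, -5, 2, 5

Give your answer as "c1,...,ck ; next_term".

0,-1 ; -2

  a_2 = 0·5 + -1·2 = -2
  a_3 = 0·-2 + -1·5 = -5
  a_4 = 0·-5 + -1·-2 = 2
  a_5 = 0·2 + -1·-5 = 5
  a_6 = 0·5 + -1·2 = -2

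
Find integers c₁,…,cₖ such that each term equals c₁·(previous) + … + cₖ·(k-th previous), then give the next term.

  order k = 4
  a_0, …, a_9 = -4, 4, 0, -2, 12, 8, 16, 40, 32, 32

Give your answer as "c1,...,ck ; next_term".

2,0,0,-4 ; 0

  a_4 = 2·-2 + 0·0 + 0·4 + -4·-4 = 12
  a_5 = 2·12 + 0·-2 + 0·0 + -4·4 = 8
  a_6 = 2·8 + 0·12 + 0·-2 + -4·0 = 16
  a_7 = 2·16 + 0·8 + 0·12 + -4·-2 = 40
  a_8 = 2·40 + 0·16 + 0·8 + -4·12 = 32
  a_9 = 2·32 + 0·40 + 0·16 + -4·8 = 32
  a_10 = 2·32 + 0·32 + 0·40 + -4·16 = 0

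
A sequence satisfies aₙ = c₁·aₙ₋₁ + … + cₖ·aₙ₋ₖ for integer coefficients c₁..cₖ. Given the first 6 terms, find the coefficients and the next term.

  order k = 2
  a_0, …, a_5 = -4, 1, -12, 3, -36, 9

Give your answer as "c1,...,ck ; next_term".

0,3 ; -108

  a_2 = 0·1 + 3·-4 = -12
  a_3 = 0·-12 + 3·1 = 3
  a_4 = 0·3 + 3·-12 = -36
  a_5 = 0·-36 + 3·3 = 9
  a_6 = 0·9 + 3·-36 = -108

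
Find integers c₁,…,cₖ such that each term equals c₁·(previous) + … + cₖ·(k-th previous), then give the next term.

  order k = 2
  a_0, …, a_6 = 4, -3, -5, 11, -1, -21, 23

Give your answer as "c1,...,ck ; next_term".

-1,-2 ; 19

  a_2 = -1·-3 + -2·4 = -5
  a_3 = -1·-5 + -2·-3 = 11
  a_4 = -1·11 + -2·-5 = -1
  a_5 = -1·-1 + -2·11 = -21
  a_6 = -1·-21 + -2·-1 = 23
  a_7 = -1·23 + -2·-21 = 19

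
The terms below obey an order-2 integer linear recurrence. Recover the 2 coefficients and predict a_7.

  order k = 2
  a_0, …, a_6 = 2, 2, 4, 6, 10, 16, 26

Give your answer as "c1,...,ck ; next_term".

1,1 ; 42

  a_2 = 1·2 + 1·2 = 4
  a_3 = 1·4 + 1·2 = 6
  a_4 = 1·6 + 1·4 = 10
  a_5 = 1·10 + 1·6 = 16
  a_6 = 1·16 + 1·10 = 26
  a_7 = 1·26 + 1·16 = 42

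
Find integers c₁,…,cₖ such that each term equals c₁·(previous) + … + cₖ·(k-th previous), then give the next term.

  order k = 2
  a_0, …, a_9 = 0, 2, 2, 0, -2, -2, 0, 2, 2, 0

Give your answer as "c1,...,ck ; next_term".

  a_2 = 1·2 + -1·0 = 2
  a_3 = 1·2 + -1·2 = 0
  a_4 = 1·0 + -1·2 = -2
  a_5 = 1·-2 + -1·0 = -2
  a_6 = 1·-2 + -1·-2 = 0
  a_7 = 1·0 + -1·-2 = 2
  a_8 = 1·2 + -1·0 = 2
  a_9 = 1·2 + -1·2 = 0
  a_10 = 1·0 + -1·2 = -2

1,-1 ; -2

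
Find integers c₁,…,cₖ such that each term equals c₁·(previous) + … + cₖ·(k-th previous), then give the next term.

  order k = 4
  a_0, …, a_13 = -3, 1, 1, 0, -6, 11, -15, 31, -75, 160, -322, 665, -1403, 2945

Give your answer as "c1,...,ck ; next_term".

  a_4 = -2·0 + -1·1 + -2·1 + 1·-3 = -6
  a_5 = -2·-6 + -1·0 + -2·1 + 1·1 = 11
  a_6 = -2·11 + -1·-6 + -2·0 + 1·1 = -15
  a_7 = -2·-15 + -1·11 + -2·-6 + 1·0 = 31
  a_8 = -2·31 + -1·-15 + -2·11 + 1·-6 = -75
  a_9 = -2·-75 + -1·31 + -2·-15 + 1·11 = 160
  a_10 = -2·160 + -1·-75 + -2·31 + 1·-15 = -322
  a_11 = -2·-322 + -1·160 + -2·-75 + 1·31 = 665
  a_12 = -2·665 + -1·-322 + -2·160 + 1·-75 = -1403
  a_13 = -2·-1403 + -1·665 + -2·-322 + 1·160 = 2945
  a_14 = -2·2945 + -1·-1403 + -2·665 + 1·-322 = -6139

-2,-1,-2,1 ; -6139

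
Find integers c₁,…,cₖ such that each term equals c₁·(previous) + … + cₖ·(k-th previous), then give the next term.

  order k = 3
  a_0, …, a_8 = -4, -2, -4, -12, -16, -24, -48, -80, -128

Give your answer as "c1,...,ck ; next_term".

1,0,2 ; -224

  a_3 = 1·-4 + 0·-2 + 2·-4 = -12
  a_4 = 1·-12 + 0·-4 + 2·-2 = -16
  a_5 = 1·-16 + 0·-12 + 2·-4 = -24
  a_6 = 1·-24 + 0·-16 + 2·-12 = -48
  a_7 = 1·-48 + 0·-24 + 2·-16 = -80
  a_8 = 1·-80 + 0·-48 + 2·-24 = -128
  a_9 = 1·-128 + 0·-80 + 2·-48 = -224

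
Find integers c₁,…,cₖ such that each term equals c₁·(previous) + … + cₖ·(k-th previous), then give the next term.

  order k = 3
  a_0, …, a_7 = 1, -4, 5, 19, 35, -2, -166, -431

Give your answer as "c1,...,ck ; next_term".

  a_3 = 2·5 + -3·-4 + -3·1 = 19
  a_4 = 2·19 + -3·5 + -3·-4 = 35
  a_5 = 2·35 + -3·19 + -3·5 = -2
  a_6 = 2·-2 + -3·35 + -3·19 = -166
  a_7 = 2·-166 + -3·-2 + -3·35 = -431
  a_8 = 2·-431 + -3·-166 + -3·-2 = -358

2,-3,-3 ; -358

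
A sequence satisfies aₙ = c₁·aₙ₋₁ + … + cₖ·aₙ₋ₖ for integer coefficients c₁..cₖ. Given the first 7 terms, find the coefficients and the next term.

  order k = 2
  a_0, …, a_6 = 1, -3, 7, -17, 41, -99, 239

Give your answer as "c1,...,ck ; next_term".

-2,1 ; -577

  a_2 = -2·-3 + 1·1 = 7
  a_3 = -2·7 + 1·-3 = -17
  a_4 = -2·-17 + 1·7 = 41
  a_5 = -2·41 + 1·-17 = -99
  a_6 = -2·-99 + 1·41 = 239
  a_7 = -2·239 + 1·-99 = -577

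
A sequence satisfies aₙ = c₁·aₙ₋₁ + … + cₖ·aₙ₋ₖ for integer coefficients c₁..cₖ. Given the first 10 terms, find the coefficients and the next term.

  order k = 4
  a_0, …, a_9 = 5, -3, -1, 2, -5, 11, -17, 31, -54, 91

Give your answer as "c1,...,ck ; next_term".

  a_4 = -1·2 + 1·-1 + -1·-3 + -1·5 = -5
  a_5 = -1·-5 + 1·2 + -1·-1 + -1·-3 = 11
  a_6 = -1·11 + 1·-5 + -1·2 + -1·-1 = -17
  a_7 = -1·-17 + 1·11 + -1·-5 + -1·2 = 31
  a_8 = -1·31 + 1·-17 + -1·11 + -1·-5 = -54
  a_9 = -1·-54 + 1·31 + -1·-17 + -1·11 = 91
  a_10 = -1·91 + 1·-54 + -1·31 + -1·-17 = -159

-1,1,-1,-1 ; -159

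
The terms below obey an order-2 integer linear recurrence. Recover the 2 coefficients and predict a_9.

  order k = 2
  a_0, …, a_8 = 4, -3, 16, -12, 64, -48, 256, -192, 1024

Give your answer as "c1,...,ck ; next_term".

  a_2 = 0·-3 + 4·4 = 16
  a_3 = 0·16 + 4·-3 = -12
  a_4 = 0·-12 + 4·16 = 64
  a_5 = 0·64 + 4·-12 = -48
  a_6 = 0·-48 + 4·64 = 256
  a_7 = 0·256 + 4·-48 = -192
  a_8 = 0·-192 + 4·256 = 1024
  a_9 = 0·1024 + 4·-192 = -768

0,4 ; -768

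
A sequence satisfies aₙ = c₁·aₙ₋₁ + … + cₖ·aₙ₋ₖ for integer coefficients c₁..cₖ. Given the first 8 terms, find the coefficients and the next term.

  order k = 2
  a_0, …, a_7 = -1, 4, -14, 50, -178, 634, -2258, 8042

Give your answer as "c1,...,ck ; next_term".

  a_2 = -3·4 + 2·-1 = -14
  a_3 = -3·-14 + 2·4 = 50
  a_4 = -3·50 + 2·-14 = -178
  a_5 = -3·-178 + 2·50 = 634
  a_6 = -3·634 + 2·-178 = -2258
  a_7 = -3·-2258 + 2·634 = 8042
  a_8 = -3·8042 + 2·-2258 = -28642

-3,2 ; -28642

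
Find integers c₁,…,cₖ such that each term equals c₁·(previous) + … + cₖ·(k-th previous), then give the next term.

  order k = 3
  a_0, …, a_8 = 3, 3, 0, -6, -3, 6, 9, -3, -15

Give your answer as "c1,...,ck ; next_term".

0,-1,-1 ; -6

  a_3 = 0·0 + -1·3 + -1·3 = -6
  a_4 = 0·-6 + -1·0 + -1·3 = -3
  a_5 = 0·-3 + -1·-6 + -1·0 = 6
  a_6 = 0·6 + -1·-3 + -1·-6 = 9
  a_7 = 0·9 + -1·6 + -1·-3 = -3
  a_8 = 0·-3 + -1·9 + -1·6 = -15
  a_9 = 0·-15 + -1·-3 + -1·9 = -6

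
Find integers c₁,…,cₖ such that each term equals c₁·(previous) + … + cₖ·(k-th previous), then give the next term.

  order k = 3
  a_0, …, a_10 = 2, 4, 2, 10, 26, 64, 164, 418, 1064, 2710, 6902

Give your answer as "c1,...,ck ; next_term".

  a_3 = 2·2 + 1·4 + 1·2 = 10
  a_4 = 2·10 + 1·2 + 1·4 = 26
  a_5 = 2·26 + 1·10 + 1·2 = 64
  a_6 = 2·64 + 1·26 + 1·10 = 164
  a_7 = 2·164 + 1·64 + 1·26 = 418
  a_8 = 2·418 + 1·164 + 1·64 = 1064
  a_9 = 2·1064 + 1·418 + 1·164 = 2710
  a_10 = 2·2710 + 1·1064 + 1·418 = 6902
  a_11 = 2·6902 + 1·2710 + 1·1064 = 17578

2,1,1 ; 17578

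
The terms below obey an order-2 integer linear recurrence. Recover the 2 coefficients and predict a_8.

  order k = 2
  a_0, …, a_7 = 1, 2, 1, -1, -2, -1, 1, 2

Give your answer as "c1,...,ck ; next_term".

  a_2 = 1·2 + -1·1 = 1
  a_3 = 1·1 + -1·2 = -1
  a_4 = 1·-1 + -1·1 = -2
  a_5 = 1·-2 + -1·-1 = -1
  a_6 = 1·-1 + -1·-2 = 1
  a_7 = 1·1 + -1·-1 = 2
  a_8 = 1·2 + -1·1 = 1

1,-1 ; 1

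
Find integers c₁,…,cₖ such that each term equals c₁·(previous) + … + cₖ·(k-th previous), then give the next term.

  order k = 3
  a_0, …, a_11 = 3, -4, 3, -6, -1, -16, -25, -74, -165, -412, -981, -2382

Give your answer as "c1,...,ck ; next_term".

1,3,1 ; -5737

  a_3 = 1·3 + 3·-4 + 1·3 = -6
  a_4 = 1·-6 + 3·3 + 1·-4 = -1
  a_5 = 1·-1 + 3·-6 + 1·3 = -16
  a_6 = 1·-16 + 3·-1 + 1·-6 = -25
  a_7 = 1·-25 + 3·-16 + 1·-1 = -74
  a_8 = 1·-74 + 3·-25 + 1·-16 = -165
  a_9 = 1·-165 + 3·-74 + 1·-25 = -412
  a_10 = 1·-412 + 3·-165 + 1·-74 = -981
  a_11 = 1·-981 + 3·-412 + 1·-165 = -2382
  a_12 = 1·-2382 + 3·-981 + 1·-412 = -5737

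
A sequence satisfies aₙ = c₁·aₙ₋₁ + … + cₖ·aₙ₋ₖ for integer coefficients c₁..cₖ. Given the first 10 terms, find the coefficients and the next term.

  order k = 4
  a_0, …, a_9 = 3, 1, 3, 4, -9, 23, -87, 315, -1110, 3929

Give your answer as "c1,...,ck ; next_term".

  a_4 = -3·4 + 1·3 + -3·1 + 1·3 = -9
  a_5 = -3·-9 + 1·4 + -3·3 + 1·1 = 23
  a_6 = -3·23 + 1·-9 + -3·4 + 1·3 = -87
  a_7 = -3·-87 + 1·23 + -3·-9 + 1·4 = 315
  a_8 = -3·315 + 1·-87 + -3·23 + 1·-9 = -1110
  a_9 = -3·-1110 + 1·315 + -3·-87 + 1·23 = 3929
  a_10 = -3·3929 + 1·-1110 + -3·315 + 1·-87 = -13929

-3,1,-3,1 ; -13929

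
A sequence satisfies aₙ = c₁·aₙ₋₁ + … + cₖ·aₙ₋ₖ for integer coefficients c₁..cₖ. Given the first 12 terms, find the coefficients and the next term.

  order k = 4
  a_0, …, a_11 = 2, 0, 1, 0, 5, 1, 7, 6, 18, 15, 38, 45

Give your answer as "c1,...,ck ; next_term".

0,1,1,2 ; 89

  a_4 = 0·0 + 1·1 + 1·0 + 2·2 = 5
  a_5 = 0·5 + 1·0 + 1·1 + 2·0 = 1
  a_6 = 0·1 + 1·5 + 1·0 + 2·1 = 7
  a_7 = 0·7 + 1·1 + 1·5 + 2·0 = 6
  a_8 = 0·6 + 1·7 + 1·1 + 2·5 = 18
  a_9 = 0·18 + 1·6 + 1·7 + 2·1 = 15
  a_10 = 0·15 + 1·18 + 1·6 + 2·7 = 38
  a_11 = 0·38 + 1·15 + 1·18 + 2·6 = 45
  a_12 = 0·45 + 1·38 + 1·15 + 2·18 = 89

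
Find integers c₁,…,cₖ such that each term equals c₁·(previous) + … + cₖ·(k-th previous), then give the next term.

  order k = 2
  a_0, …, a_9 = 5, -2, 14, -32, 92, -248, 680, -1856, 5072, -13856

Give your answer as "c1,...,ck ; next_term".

  a_2 = -2·-2 + 2·5 = 14
  a_3 = -2·14 + 2·-2 = -32
  a_4 = -2·-32 + 2·14 = 92
  a_5 = -2·92 + 2·-32 = -248
  a_6 = -2·-248 + 2·92 = 680
  a_7 = -2·680 + 2·-248 = -1856
  a_8 = -2·-1856 + 2·680 = 5072
  a_9 = -2·5072 + 2·-1856 = -13856
  a_10 = -2·-13856 + 2·5072 = 37856

-2,2 ; 37856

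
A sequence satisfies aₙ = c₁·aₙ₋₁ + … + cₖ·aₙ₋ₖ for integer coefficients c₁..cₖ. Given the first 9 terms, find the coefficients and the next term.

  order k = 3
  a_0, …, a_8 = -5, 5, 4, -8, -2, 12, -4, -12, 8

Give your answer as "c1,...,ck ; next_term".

  a_3 = -2·4 + -2·5 + -2·-5 = -8
  a_4 = -2·-8 + -2·4 + -2·5 = -2
  a_5 = -2·-2 + -2·-8 + -2·4 = 12
  a_6 = -2·12 + -2·-2 + -2·-8 = -4
  a_7 = -2·-4 + -2·12 + -2·-2 = -12
  a_8 = -2·-12 + -2·-4 + -2·12 = 8
  a_9 = -2·8 + -2·-12 + -2·-4 = 16

-2,-2,-2 ; 16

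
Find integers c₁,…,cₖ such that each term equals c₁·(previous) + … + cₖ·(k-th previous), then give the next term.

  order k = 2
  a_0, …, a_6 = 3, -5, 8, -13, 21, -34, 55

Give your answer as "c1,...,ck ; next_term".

-1,1 ; -89

  a_2 = -1·-5 + 1·3 = 8
  a_3 = -1·8 + 1·-5 = -13
  a_4 = -1·-13 + 1·8 = 21
  a_5 = -1·21 + 1·-13 = -34
  a_6 = -1·-34 + 1·21 = 55
  a_7 = -1·55 + 1·-34 = -89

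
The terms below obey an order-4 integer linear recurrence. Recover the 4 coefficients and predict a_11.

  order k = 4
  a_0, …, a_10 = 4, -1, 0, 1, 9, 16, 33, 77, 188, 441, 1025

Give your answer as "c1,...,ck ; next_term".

  a_4 = 2·1 + 0·0 + 1·-1 + 2·4 = 9
  a_5 = 2·9 + 0·1 + 1·0 + 2·-1 = 16
  a_6 = 2·16 + 0·9 + 1·1 + 2·0 = 33
  a_7 = 2·33 + 0·16 + 1·9 + 2·1 = 77
  a_8 = 2·77 + 0·33 + 1·16 + 2·9 = 188
  a_9 = 2·188 + 0·77 + 1·33 + 2·16 = 441
  a_10 = 2·441 + 0·188 + 1·77 + 2·33 = 1025
  a_11 = 2·1025 + 0·441 + 1·188 + 2·77 = 2392

2,0,1,2 ; 2392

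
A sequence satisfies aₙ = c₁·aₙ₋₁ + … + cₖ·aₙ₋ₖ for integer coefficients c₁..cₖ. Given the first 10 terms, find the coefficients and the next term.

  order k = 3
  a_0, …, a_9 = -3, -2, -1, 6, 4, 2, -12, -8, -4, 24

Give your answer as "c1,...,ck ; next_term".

  a_3 = 0·-1 + 0·-2 + -2·-3 = 6
  a_4 = 0·6 + 0·-1 + -2·-2 = 4
  a_5 = 0·4 + 0·6 + -2·-1 = 2
  a_6 = 0·2 + 0·4 + -2·6 = -12
  a_7 = 0·-12 + 0·2 + -2·4 = -8
  a_8 = 0·-8 + 0·-12 + -2·2 = -4
  a_9 = 0·-4 + 0·-8 + -2·-12 = 24
  a_10 = 0·24 + 0·-4 + -2·-8 = 16

0,0,-2 ; 16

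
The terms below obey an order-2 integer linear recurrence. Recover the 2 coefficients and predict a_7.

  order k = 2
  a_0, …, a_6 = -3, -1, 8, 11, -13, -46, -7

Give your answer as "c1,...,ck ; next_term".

1,-3 ; 131

  a_2 = 1·-1 + -3·-3 = 8
  a_3 = 1·8 + -3·-1 = 11
  a_4 = 1·11 + -3·8 = -13
  a_5 = 1·-13 + -3·11 = -46
  a_6 = 1·-46 + -3·-13 = -7
  a_7 = 1·-7 + -3·-46 = 131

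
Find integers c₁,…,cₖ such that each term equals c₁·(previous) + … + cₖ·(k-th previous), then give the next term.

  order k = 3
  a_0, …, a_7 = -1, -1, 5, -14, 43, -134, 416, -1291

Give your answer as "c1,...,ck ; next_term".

-3,0,-1 ; 4007

  a_3 = -3·5 + 0·-1 + -1·-1 = -14
  a_4 = -3·-14 + 0·5 + -1·-1 = 43
  a_5 = -3·43 + 0·-14 + -1·5 = -134
  a_6 = -3·-134 + 0·43 + -1·-14 = 416
  a_7 = -3·416 + 0·-134 + -1·43 = -1291
  a_8 = -3·-1291 + 0·416 + -1·-134 = 4007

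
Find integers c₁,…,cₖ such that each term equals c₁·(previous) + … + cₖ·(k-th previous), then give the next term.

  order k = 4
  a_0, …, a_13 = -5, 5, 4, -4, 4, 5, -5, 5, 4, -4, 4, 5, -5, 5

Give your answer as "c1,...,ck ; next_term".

-1,0,1,1 ; 4

  a_4 = -1·-4 + 0·4 + 1·5 + 1·-5 = 4
  a_5 = -1·4 + 0·-4 + 1·4 + 1·5 = 5
  a_6 = -1·5 + 0·4 + 1·-4 + 1·4 = -5
  a_7 = -1·-5 + 0·5 + 1·4 + 1·-4 = 5
  a_8 = -1·5 + 0·-5 + 1·5 + 1·4 = 4
  a_9 = -1·4 + 0·5 + 1·-5 + 1·5 = -4
  a_10 = -1·-4 + 0·4 + 1·5 + 1·-5 = 4
  a_11 = -1·4 + 0·-4 + 1·4 + 1·5 = 5
  a_12 = -1·5 + 0·4 + 1·-4 + 1·4 = -5
  a_13 = -1·-5 + 0·5 + 1·4 + 1·-4 = 5
  a_14 = -1·5 + 0·-5 + 1·5 + 1·4 = 4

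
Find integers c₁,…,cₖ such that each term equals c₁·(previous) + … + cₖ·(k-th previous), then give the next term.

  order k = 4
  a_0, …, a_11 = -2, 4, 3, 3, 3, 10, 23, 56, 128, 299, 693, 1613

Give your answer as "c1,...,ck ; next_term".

  a_4 = 2·3 + 1·3 + -1·4 + 1·-2 = 3
  a_5 = 2·3 + 1·3 + -1·3 + 1·4 = 10
  a_6 = 2·10 + 1·3 + -1·3 + 1·3 = 23
  a_7 = 2·23 + 1·10 + -1·3 + 1·3 = 56
  a_8 = 2·56 + 1·23 + -1·10 + 1·3 = 128
  a_9 = 2·128 + 1·56 + -1·23 + 1·10 = 299
  a_10 = 2·299 + 1·128 + -1·56 + 1·23 = 693
  a_11 = 2·693 + 1·299 + -1·128 + 1·56 = 1613
  a_12 = 2·1613 + 1·693 + -1·299 + 1·128 = 3748

2,1,-1,1 ; 3748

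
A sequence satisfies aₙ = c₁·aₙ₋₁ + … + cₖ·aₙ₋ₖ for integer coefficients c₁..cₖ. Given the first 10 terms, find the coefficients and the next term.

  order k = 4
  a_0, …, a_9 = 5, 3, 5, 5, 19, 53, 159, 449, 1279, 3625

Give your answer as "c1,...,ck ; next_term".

  a_4 = 3·5 + 0·5 + -2·3 + 2·5 = 19
  a_5 = 3·19 + 0·5 + -2·5 + 2·3 = 53
  a_6 = 3·53 + 0·19 + -2·5 + 2·5 = 159
  a_7 = 3·159 + 0·53 + -2·19 + 2·5 = 449
  a_8 = 3·449 + 0·159 + -2·53 + 2·19 = 1279
  a_9 = 3·1279 + 0·449 + -2·159 + 2·53 = 3625
  a_10 = 3·3625 + 0·1279 + -2·449 + 2·159 = 10295

3,0,-2,2 ; 10295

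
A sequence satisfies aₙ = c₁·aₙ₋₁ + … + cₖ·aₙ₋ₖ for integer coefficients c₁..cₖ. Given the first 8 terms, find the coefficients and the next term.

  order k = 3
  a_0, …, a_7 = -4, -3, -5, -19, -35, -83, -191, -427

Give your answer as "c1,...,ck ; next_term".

1,2,2 ; -975

  a_3 = 1·-5 + 2·-3 + 2·-4 = -19
  a_4 = 1·-19 + 2·-5 + 2·-3 = -35
  a_5 = 1·-35 + 2·-19 + 2·-5 = -83
  a_6 = 1·-83 + 2·-35 + 2·-19 = -191
  a_7 = 1·-191 + 2·-83 + 2·-35 = -427
  a_8 = 1·-427 + 2·-191 + 2·-83 = -975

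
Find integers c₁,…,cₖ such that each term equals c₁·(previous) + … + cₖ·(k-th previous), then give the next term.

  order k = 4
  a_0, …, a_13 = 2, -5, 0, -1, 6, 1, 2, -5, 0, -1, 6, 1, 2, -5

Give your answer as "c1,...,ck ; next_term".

  a_4 = 1·-1 + 0·0 + -1·-5 + 1·2 = 6
  a_5 = 1·6 + 0·-1 + -1·0 + 1·-5 = 1
  a_6 = 1·1 + 0·6 + -1·-1 + 1·0 = 2
  a_7 = 1·2 + 0·1 + -1·6 + 1·-1 = -5
  a_8 = 1·-5 + 0·2 + -1·1 + 1·6 = 0
  a_9 = 1·0 + 0·-5 + -1·2 + 1·1 = -1
  a_10 = 1·-1 + 0·0 + -1·-5 + 1·2 = 6
  a_11 = 1·6 + 0·-1 + -1·0 + 1·-5 = 1
  a_12 = 1·1 + 0·6 + -1·-1 + 1·0 = 2
  a_13 = 1·2 + 0·1 + -1·6 + 1·-1 = -5
  a_14 = 1·-5 + 0·2 + -1·1 + 1·6 = 0

1,0,-1,1 ; 0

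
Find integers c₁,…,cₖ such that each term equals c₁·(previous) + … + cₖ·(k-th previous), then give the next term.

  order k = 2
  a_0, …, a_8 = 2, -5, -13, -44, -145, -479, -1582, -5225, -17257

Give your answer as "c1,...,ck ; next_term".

3,1 ; -56996

  a_2 = 3·-5 + 1·2 = -13
  a_3 = 3·-13 + 1·-5 = -44
  a_4 = 3·-44 + 1·-13 = -145
  a_5 = 3·-145 + 1·-44 = -479
  a_6 = 3·-479 + 1·-145 = -1582
  a_7 = 3·-1582 + 1·-479 = -5225
  a_8 = 3·-5225 + 1·-1582 = -17257
  a_9 = 3·-17257 + 1·-5225 = -56996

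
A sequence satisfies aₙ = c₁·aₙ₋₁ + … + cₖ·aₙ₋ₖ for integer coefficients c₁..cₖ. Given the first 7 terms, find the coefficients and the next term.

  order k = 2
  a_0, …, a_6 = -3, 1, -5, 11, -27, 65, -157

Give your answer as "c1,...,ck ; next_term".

  a_2 = -2·1 + 1·-3 = -5
  a_3 = -2·-5 + 1·1 = 11
  a_4 = -2·11 + 1·-5 = -27
  a_5 = -2·-27 + 1·11 = 65
  a_6 = -2·65 + 1·-27 = -157
  a_7 = -2·-157 + 1·65 = 379

-2,1 ; 379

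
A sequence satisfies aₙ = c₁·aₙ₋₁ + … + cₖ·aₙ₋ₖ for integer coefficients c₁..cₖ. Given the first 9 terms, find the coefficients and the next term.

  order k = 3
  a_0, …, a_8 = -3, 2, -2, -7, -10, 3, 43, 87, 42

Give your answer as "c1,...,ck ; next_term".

2,-3,-1 ; -220

  a_3 = 2·-2 + -3·2 + -1·-3 = -7
  a_4 = 2·-7 + -3·-2 + -1·2 = -10
  a_5 = 2·-10 + -3·-7 + -1·-2 = 3
  a_6 = 2·3 + -3·-10 + -1·-7 = 43
  a_7 = 2·43 + -3·3 + -1·-10 = 87
  a_8 = 2·87 + -3·43 + -1·3 = 42
  a_9 = 2·42 + -3·87 + -1·43 = -220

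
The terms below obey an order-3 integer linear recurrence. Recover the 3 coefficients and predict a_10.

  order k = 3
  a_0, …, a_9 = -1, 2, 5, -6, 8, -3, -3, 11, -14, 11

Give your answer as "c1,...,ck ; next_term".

-1,0,1 ; 0

  a_3 = -1·5 + 0·2 + 1·-1 = -6
  a_4 = -1·-6 + 0·5 + 1·2 = 8
  a_5 = -1·8 + 0·-6 + 1·5 = -3
  a_6 = -1·-3 + 0·8 + 1·-6 = -3
  a_7 = -1·-3 + 0·-3 + 1·8 = 11
  a_8 = -1·11 + 0·-3 + 1·-3 = -14
  a_9 = -1·-14 + 0·11 + 1·-3 = 11
  a_10 = -1·11 + 0·-14 + 1·11 = 0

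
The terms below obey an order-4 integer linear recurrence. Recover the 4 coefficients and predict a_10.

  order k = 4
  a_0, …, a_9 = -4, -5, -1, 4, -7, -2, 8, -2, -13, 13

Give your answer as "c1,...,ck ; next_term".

  a_4 = -1·4 + -1·-1 + 0·-5 + 1·-4 = -7
  a_5 = -1·-7 + -1·4 + 0·-1 + 1·-5 = -2
  a_6 = -1·-2 + -1·-7 + 0·4 + 1·-1 = 8
  a_7 = -1·8 + -1·-2 + 0·-7 + 1·4 = -2
  a_8 = -1·-2 + -1·8 + 0·-2 + 1·-7 = -13
  a_9 = -1·-13 + -1·-2 + 0·8 + 1·-2 = 13
  a_10 = -1·13 + -1·-13 + 0·-2 + 1·8 = 8

-1,-1,0,1 ; 8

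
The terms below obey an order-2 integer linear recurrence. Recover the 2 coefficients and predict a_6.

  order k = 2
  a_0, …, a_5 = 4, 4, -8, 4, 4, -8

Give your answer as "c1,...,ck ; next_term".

-1,-1 ; 4

  a_2 = -1·4 + -1·4 = -8
  a_3 = -1·-8 + -1·4 = 4
  a_4 = -1·4 + -1·-8 = 4
  a_5 = -1·4 + -1·4 = -8
  a_6 = -1·-8 + -1·4 = 4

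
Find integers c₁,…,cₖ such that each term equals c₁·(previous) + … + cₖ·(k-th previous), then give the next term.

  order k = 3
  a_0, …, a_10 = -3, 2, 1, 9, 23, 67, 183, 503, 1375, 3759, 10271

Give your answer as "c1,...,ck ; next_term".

3,0,-2 ; 28063

  a_3 = 3·1 + 0·2 + -2·-3 = 9
  a_4 = 3·9 + 0·1 + -2·2 = 23
  a_5 = 3·23 + 0·9 + -2·1 = 67
  a_6 = 3·67 + 0·23 + -2·9 = 183
  a_7 = 3·183 + 0·67 + -2·23 = 503
  a_8 = 3·503 + 0·183 + -2·67 = 1375
  a_9 = 3·1375 + 0·503 + -2·183 = 3759
  a_10 = 3·3759 + 0·1375 + -2·503 = 10271
  a_11 = 3·10271 + 0·3759 + -2·1375 = 28063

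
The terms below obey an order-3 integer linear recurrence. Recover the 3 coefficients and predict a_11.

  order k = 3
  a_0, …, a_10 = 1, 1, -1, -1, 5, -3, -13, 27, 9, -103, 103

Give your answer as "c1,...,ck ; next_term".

  a_3 = -1·-1 + -3·1 + 1·1 = -1
  a_4 = -1·-1 + -3·-1 + 1·1 = 5
  a_5 = -1·5 + -3·-1 + 1·-1 = -3
  a_6 = -1·-3 + -3·5 + 1·-1 = -13
  a_7 = -1·-13 + -3·-3 + 1·5 = 27
  a_8 = -1·27 + -3·-13 + 1·-3 = 9
  a_9 = -1·9 + -3·27 + 1·-13 = -103
  a_10 = -1·-103 + -3·9 + 1·27 = 103
  a_11 = -1·103 + -3·-103 + 1·9 = 215

-1,-3,1 ; 215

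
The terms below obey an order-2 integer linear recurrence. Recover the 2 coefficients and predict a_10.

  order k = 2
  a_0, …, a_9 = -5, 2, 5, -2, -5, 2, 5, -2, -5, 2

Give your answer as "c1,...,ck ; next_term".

  a_2 = 0·2 + -1·-5 = 5
  a_3 = 0·5 + -1·2 = -2
  a_4 = 0·-2 + -1·5 = -5
  a_5 = 0·-5 + -1·-2 = 2
  a_6 = 0·2 + -1·-5 = 5
  a_7 = 0·5 + -1·2 = -2
  a_8 = 0·-2 + -1·5 = -5
  a_9 = 0·-5 + -1·-2 = 2
  a_10 = 0·2 + -1·-5 = 5

0,-1 ; 5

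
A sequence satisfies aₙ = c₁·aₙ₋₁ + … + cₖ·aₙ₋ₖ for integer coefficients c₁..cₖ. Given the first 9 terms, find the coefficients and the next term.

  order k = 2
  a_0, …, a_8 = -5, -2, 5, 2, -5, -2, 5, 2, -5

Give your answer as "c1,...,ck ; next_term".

0,-1 ; -2

  a_2 = 0·-2 + -1·-5 = 5
  a_3 = 0·5 + -1·-2 = 2
  a_4 = 0·2 + -1·5 = -5
  a_5 = 0·-5 + -1·2 = -2
  a_6 = 0·-2 + -1·-5 = 5
  a_7 = 0·5 + -1·-2 = 2
  a_8 = 0·2 + -1·5 = -5
  a_9 = 0·-5 + -1·2 = -2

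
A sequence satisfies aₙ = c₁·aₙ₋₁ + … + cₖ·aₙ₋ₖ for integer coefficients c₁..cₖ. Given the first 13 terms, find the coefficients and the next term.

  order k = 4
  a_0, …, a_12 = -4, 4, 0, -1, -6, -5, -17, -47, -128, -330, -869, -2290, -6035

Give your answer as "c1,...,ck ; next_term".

  a_4 = 2·-1 + 1·0 + 1·4 + 2·-4 = -6
  a_5 = 2·-6 + 1·-1 + 1·0 + 2·4 = -5
  a_6 = 2·-5 + 1·-6 + 1·-1 + 2·0 = -17
  a_7 = 2·-17 + 1·-5 + 1·-6 + 2·-1 = -47
  a_8 = 2·-47 + 1·-17 + 1·-5 + 2·-6 = -128
  a_9 = 2·-128 + 1·-47 + 1·-17 + 2·-5 = -330
  a_10 = 2·-330 + 1·-128 + 1·-47 + 2·-17 = -869
  a_11 = 2·-869 + 1·-330 + 1·-128 + 2·-47 = -2290
  a_12 = 2·-2290 + 1·-869 + 1·-330 + 2·-128 = -6035
  a_13 = 2·-6035 + 1·-2290 + 1·-869 + 2·-330 = -15889

2,1,1,2 ; -15889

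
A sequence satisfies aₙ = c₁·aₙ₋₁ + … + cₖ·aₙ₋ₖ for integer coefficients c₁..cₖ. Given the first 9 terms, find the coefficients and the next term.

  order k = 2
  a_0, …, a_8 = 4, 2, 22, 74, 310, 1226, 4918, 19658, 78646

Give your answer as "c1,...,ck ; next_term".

3,4 ; 314570

  a_2 = 3·2 + 4·4 = 22
  a_3 = 3·22 + 4·2 = 74
  a_4 = 3·74 + 4·22 = 310
  a_5 = 3·310 + 4·74 = 1226
  a_6 = 3·1226 + 4·310 = 4918
  a_7 = 3·4918 + 4·1226 = 19658
  a_8 = 3·19658 + 4·4918 = 78646
  a_9 = 3·78646 + 4·19658 = 314570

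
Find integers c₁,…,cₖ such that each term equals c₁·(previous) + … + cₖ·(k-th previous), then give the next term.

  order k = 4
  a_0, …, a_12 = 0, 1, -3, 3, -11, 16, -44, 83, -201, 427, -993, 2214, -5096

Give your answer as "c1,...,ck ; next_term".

  a_4 = -2·3 + 3·-3 + 4·1 + -3·0 = -11
  a_5 = -2·-11 + 3·3 + 4·-3 + -3·1 = 16
  a_6 = -2·16 + 3·-11 + 4·3 + -3·-3 = -44
  a_7 = -2·-44 + 3·16 + 4·-11 + -3·3 = 83
  a_8 = -2·83 + 3·-44 + 4·16 + -3·-11 = -201
  a_9 = -2·-201 + 3·83 + 4·-44 + -3·16 = 427
  a_10 = -2·427 + 3·-201 + 4·83 + -3·-44 = -993
  a_11 = -2·-993 + 3·427 + 4·-201 + -3·83 = 2214
  a_12 = -2·2214 + 3·-993 + 4·427 + -3·-201 = -5096
  a_13 = -2·-5096 + 3·2214 + 4·-993 + -3·427 = 11581

-2,3,4,-3 ; 11581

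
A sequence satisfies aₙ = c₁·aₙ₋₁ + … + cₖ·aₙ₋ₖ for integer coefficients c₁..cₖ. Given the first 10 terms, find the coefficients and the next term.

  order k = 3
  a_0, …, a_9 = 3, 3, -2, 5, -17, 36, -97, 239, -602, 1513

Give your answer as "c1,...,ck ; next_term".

  a_3 = -1·-2 + 3·3 + -2·3 = 5
  a_4 = -1·5 + 3·-2 + -2·3 = -17
  a_5 = -1·-17 + 3·5 + -2·-2 = 36
  a_6 = -1·36 + 3·-17 + -2·5 = -97
  a_7 = -1·-97 + 3·36 + -2·-17 = 239
  a_8 = -1·239 + 3·-97 + -2·36 = -602
  a_9 = -1·-602 + 3·239 + -2·-97 = 1513
  a_10 = -1·1513 + 3·-602 + -2·239 = -3797

-1,3,-2 ; -3797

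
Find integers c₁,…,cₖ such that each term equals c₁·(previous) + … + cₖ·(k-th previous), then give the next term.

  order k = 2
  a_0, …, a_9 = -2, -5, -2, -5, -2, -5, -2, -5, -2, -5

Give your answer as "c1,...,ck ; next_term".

0,1 ; -2

  a_2 = 0·-5 + 1·-2 = -2
  a_3 = 0·-2 + 1·-5 = -5
  a_4 = 0·-5 + 1·-2 = -2
  a_5 = 0·-2 + 1·-5 = -5
  a_6 = 0·-5 + 1·-2 = -2
  a_7 = 0·-2 + 1·-5 = -5
  a_8 = 0·-5 + 1·-2 = -2
  a_9 = 0·-2 + 1·-5 = -5
  a_10 = 0·-5 + 1·-2 = -2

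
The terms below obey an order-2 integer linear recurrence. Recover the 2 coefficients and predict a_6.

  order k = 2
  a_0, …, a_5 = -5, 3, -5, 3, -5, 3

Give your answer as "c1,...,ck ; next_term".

0,1 ; -5

  a_2 = 0·3 + 1·-5 = -5
  a_3 = 0·-5 + 1·3 = 3
  a_4 = 0·3 + 1·-5 = -5
  a_5 = 0·-5 + 1·3 = 3
  a_6 = 0·3 + 1·-5 = -5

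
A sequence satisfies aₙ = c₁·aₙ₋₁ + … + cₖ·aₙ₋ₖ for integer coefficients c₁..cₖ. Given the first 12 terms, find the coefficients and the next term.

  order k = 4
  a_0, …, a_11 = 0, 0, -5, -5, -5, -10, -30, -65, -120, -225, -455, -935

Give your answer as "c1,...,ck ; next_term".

  a_4 = 2·-5 + -1·-5 + 1·0 + 2·0 = -5
  a_5 = 2·-5 + -1·-5 + 1·-5 + 2·0 = -10
  a_6 = 2·-10 + -1·-5 + 1·-5 + 2·-5 = -30
  a_7 = 2·-30 + -1·-10 + 1·-5 + 2·-5 = -65
  a_8 = 2·-65 + -1·-30 + 1·-10 + 2·-5 = -120
  a_9 = 2·-120 + -1·-65 + 1·-30 + 2·-10 = -225
  a_10 = 2·-225 + -1·-120 + 1·-65 + 2·-30 = -455
  a_11 = 2·-455 + -1·-225 + 1·-120 + 2·-65 = -935
  a_12 = 2·-935 + -1·-455 + 1·-225 + 2·-120 = -1880

2,-1,1,2 ; -1880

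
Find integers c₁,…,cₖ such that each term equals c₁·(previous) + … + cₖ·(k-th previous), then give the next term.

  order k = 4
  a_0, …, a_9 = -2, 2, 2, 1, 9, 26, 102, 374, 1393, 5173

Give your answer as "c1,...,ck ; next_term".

3,3,-1,-1 ; 19222

  a_4 = 3·1 + 3·2 + -1·2 + -1·-2 = 9
  a_5 = 3·9 + 3·1 + -1·2 + -1·2 = 26
  a_6 = 3·26 + 3·9 + -1·1 + -1·2 = 102
  a_7 = 3·102 + 3·26 + -1·9 + -1·1 = 374
  a_8 = 3·374 + 3·102 + -1·26 + -1·9 = 1393
  a_9 = 3·1393 + 3·374 + -1·102 + -1·26 = 5173
  a_10 = 3·5173 + 3·1393 + -1·374 + -1·102 = 19222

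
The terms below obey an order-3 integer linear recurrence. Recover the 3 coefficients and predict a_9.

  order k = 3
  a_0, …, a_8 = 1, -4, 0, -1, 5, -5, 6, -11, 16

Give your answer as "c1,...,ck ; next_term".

  a_3 = -1·0 + 0·-4 + -1·1 = -1
  a_4 = -1·-1 + 0·0 + -1·-4 = 5
  a_5 = -1·5 + 0·-1 + -1·0 = -5
  a_6 = -1·-5 + 0·5 + -1·-1 = 6
  a_7 = -1·6 + 0·-5 + -1·5 = -11
  a_8 = -1·-11 + 0·6 + -1·-5 = 16
  a_9 = -1·16 + 0·-11 + -1·6 = -22

-1,0,-1 ; -22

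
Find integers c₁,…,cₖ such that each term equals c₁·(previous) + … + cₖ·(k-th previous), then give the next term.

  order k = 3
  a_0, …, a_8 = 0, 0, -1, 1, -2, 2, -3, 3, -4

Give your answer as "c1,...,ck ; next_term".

  a_3 = -1·-1 + 1·0 + 1·0 = 1
  a_4 = -1·1 + 1·-1 + 1·0 = -2
  a_5 = -1·-2 + 1·1 + 1·-1 = 2
  a_6 = -1·2 + 1·-2 + 1·1 = -3
  a_7 = -1·-3 + 1·2 + 1·-2 = 3
  a_8 = -1·3 + 1·-3 + 1·2 = -4
  a_9 = -1·-4 + 1·3 + 1·-3 = 4

-1,1,1 ; 4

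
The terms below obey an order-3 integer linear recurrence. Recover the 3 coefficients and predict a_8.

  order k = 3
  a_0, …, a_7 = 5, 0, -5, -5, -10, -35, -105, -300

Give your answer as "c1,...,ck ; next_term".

3,-1,2 ; -865

  a_3 = 3·-5 + -1·0 + 2·5 = -5
  a_4 = 3·-5 + -1·-5 + 2·0 = -10
  a_5 = 3·-10 + -1·-5 + 2·-5 = -35
  a_6 = 3·-35 + -1·-10 + 2·-5 = -105
  a_7 = 3·-105 + -1·-35 + 2·-10 = -300
  a_8 = 3·-300 + -1·-105 + 2·-35 = -865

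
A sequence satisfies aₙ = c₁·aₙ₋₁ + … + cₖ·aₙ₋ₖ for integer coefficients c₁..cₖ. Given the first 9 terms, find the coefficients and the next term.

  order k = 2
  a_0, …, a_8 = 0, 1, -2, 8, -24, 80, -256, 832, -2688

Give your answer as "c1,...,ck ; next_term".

-2,4 ; 8704

  a_2 = -2·1 + 4·0 = -2
  a_3 = -2·-2 + 4·1 = 8
  a_4 = -2·8 + 4·-2 = -24
  a_5 = -2·-24 + 4·8 = 80
  a_6 = -2·80 + 4·-24 = -256
  a_7 = -2·-256 + 4·80 = 832
  a_8 = -2·832 + 4·-256 = -2688
  a_9 = -2·-2688 + 4·832 = 8704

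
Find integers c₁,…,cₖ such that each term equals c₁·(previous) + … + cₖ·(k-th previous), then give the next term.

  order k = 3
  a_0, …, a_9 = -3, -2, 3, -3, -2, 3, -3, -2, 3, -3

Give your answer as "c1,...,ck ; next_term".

  a_3 = 0·3 + 0·-2 + 1·-3 = -3
  a_4 = 0·-3 + 0·3 + 1·-2 = -2
  a_5 = 0·-2 + 0·-3 + 1·3 = 3
  a_6 = 0·3 + 0·-2 + 1·-3 = -3
  a_7 = 0·-3 + 0·3 + 1·-2 = -2
  a_8 = 0·-2 + 0·-3 + 1·3 = 3
  a_9 = 0·3 + 0·-2 + 1·-3 = -3
  a_10 = 0·-3 + 0·3 + 1·-2 = -2

0,0,1 ; -2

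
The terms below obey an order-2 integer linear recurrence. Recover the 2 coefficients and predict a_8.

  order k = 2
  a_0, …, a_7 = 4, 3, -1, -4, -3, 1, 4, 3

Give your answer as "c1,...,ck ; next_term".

  a_2 = 1·3 + -1·4 = -1
  a_3 = 1·-1 + -1·3 = -4
  a_4 = 1·-4 + -1·-1 = -3
  a_5 = 1·-3 + -1·-4 = 1
  a_6 = 1·1 + -1·-3 = 4
  a_7 = 1·4 + -1·1 = 3
  a_8 = 1·3 + -1·4 = -1

1,-1 ; -1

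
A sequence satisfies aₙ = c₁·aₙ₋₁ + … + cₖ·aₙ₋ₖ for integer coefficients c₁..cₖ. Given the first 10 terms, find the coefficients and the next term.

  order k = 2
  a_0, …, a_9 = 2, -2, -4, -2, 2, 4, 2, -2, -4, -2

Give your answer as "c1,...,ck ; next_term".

  a_2 = 1·-2 + -1·2 = -4
  a_3 = 1·-4 + -1·-2 = -2
  a_4 = 1·-2 + -1·-4 = 2
  a_5 = 1·2 + -1·-2 = 4
  a_6 = 1·4 + -1·2 = 2
  a_7 = 1·2 + -1·4 = -2
  a_8 = 1·-2 + -1·2 = -4
  a_9 = 1·-4 + -1·-2 = -2
  a_10 = 1·-2 + -1·-4 = 2

1,-1 ; 2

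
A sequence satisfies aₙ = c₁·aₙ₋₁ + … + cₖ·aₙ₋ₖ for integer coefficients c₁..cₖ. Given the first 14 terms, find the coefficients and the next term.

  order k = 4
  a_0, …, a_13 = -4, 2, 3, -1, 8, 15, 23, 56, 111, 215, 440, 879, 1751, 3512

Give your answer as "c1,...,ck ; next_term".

2,0,1,-2 ; 7023

  a_4 = 2·-1 + 0·3 + 1·2 + -2·-4 = 8
  a_5 = 2·8 + 0·-1 + 1·3 + -2·2 = 15
  a_6 = 2·15 + 0·8 + 1·-1 + -2·3 = 23
  a_7 = 2·23 + 0·15 + 1·8 + -2·-1 = 56
  a_8 = 2·56 + 0·23 + 1·15 + -2·8 = 111
  a_9 = 2·111 + 0·56 + 1·23 + -2·15 = 215
  a_10 = 2·215 + 0·111 + 1·56 + -2·23 = 440
  a_11 = 2·440 + 0·215 + 1·111 + -2·56 = 879
  a_12 = 2·879 + 0·440 + 1·215 + -2·111 = 1751
  a_13 = 2·1751 + 0·879 + 1·440 + -2·215 = 3512
  a_14 = 2·3512 + 0·1751 + 1·879 + -2·440 = 7023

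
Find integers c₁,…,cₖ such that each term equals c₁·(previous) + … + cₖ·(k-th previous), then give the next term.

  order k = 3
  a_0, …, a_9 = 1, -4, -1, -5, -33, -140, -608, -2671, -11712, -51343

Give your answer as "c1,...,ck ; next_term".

4,1,3 ; -225097

  a_3 = 4·-1 + 1·-4 + 3·1 = -5
  a_4 = 4·-5 + 1·-1 + 3·-4 = -33
  a_5 = 4·-33 + 1·-5 + 3·-1 = -140
  a_6 = 4·-140 + 1·-33 + 3·-5 = -608
  a_7 = 4·-608 + 1·-140 + 3·-33 = -2671
  a_8 = 4·-2671 + 1·-608 + 3·-140 = -11712
  a_9 = 4·-11712 + 1·-2671 + 3·-608 = -51343
  a_10 = 4·-51343 + 1·-11712 + 3·-2671 = -225097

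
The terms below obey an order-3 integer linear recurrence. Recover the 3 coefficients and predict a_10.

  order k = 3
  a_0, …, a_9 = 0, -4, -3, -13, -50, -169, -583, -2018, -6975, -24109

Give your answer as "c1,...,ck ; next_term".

  a_3 = 3·-3 + 1·-4 + 2·0 = -13
  a_4 = 3·-13 + 1·-3 + 2·-4 = -50
  a_5 = 3·-50 + 1·-13 + 2·-3 = -169
  a_6 = 3·-169 + 1·-50 + 2·-13 = -583
  a_7 = 3·-583 + 1·-169 + 2·-50 = -2018
  a_8 = 3·-2018 + 1·-583 + 2·-169 = -6975
  a_9 = 3·-6975 + 1·-2018 + 2·-583 = -24109
  a_10 = 3·-24109 + 1·-6975 + 2·-2018 = -83338

3,1,2 ; -83338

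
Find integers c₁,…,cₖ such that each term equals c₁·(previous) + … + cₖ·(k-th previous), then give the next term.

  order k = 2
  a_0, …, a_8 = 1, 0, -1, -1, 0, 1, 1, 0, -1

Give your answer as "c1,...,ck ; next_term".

1,-1 ; -1

  a_2 = 1·0 + -1·1 = -1
  a_3 = 1·-1 + -1·0 = -1
  a_4 = 1·-1 + -1·-1 = 0
  a_5 = 1·0 + -1·-1 = 1
  a_6 = 1·1 + -1·0 = 1
  a_7 = 1·1 + -1·1 = 0
  a_8 = 1·0 + -1·1 = -1
  a_9 = 1·-1 + -1·0 = -1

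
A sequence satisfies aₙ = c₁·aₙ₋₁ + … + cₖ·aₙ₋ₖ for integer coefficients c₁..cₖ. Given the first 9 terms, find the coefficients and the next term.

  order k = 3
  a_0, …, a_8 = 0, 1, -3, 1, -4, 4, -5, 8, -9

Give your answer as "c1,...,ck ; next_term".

  a_3 = 0·-3 + 1·1 + -1·0 = 1
  a_4 = 0·1 + 1·-3 + -1·1 = -4
  a_5 = 0·-4 + 1·1 + -1·-3 = 4
  a_6 = 0·4 + 1·-4 + -1·1 = -5
  a_7 = 0·-5 + 1·4 + -1·-4 = 8
  a_8 = 0·8 + 1·-5 + -1·4 = -9
  a_9 = 0·-9 + 1·8 + -1·-5 = 13

0,1,-1 ; 13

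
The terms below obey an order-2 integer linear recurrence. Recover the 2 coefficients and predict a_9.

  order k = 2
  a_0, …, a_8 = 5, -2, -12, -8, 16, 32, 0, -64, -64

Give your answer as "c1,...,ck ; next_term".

  a_2 = 1·-2 + -2·5 = -12
  a_3 = 1·-12 + -2·-2 = -8
  a_4 = 1·-8 + -2·-12 = 16
  a_5 = 1·16 + -2·-8 = 32
  a_6 = 1·32 + -2·16 = 0
  a_7 = 1·0 + -2·32 = -64
  a_8 = 1·-64 + -2·0 = -64
  a_9 = 1·-64 + -2·-64 = 64

1,-2 ; 64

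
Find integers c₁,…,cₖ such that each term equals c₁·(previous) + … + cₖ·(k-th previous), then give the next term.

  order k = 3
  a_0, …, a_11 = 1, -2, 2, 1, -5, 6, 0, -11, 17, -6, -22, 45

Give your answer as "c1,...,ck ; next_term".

  a_3 = -1·2 + -1·-2 + 1·1 = 1
  a_4 = -1·1 + -1·2 + 1·-2 = -5
  a_5 = -1·-5 + -1·1 + 1·2 = 6
  a_6 = -1·6 + -1·-5 + 1·1 = 0
  a_7 = -1·0 + -1·6 + 1·-5 = -11
  a_8 = -1·-11 + -1·0 + 1·6 = 17
  a_9 = -1·17 + -1·-11 + 1·0 = -6
  a_10 = -1·-6 + -1·17 + 1·-11 = -22
  a_11 = -1·-22 + -1·-6 + 1·17 = 45
  a_12 = -1·45 + -1·-22 + 1·-6 = -29

-1,-1,1 ; -29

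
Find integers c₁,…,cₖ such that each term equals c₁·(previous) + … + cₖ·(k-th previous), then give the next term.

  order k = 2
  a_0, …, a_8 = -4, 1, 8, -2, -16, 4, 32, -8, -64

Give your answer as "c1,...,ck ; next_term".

0,-2 ; 16

  a_2 = 0·1 + -2·-4 = 8
  a_3 = 0·8 + -2·1 = -2
  a_4 = 0·-2 + -2·8 = -16
  a_5 = 0·-16 + -2·-2 = 4
  a_6 = 0·4 + -2·-16 = 32
  a_7 = 0·32 + -2·4 = -8
  a_8 = 0·-8 + -2·32 = -64
  a_9 = 0·-64 + -2·-8 = 16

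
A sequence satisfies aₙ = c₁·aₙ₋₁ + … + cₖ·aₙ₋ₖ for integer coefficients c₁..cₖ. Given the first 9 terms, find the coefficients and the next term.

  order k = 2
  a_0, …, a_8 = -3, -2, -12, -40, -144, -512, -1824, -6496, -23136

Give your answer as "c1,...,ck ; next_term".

  a_2 = 3·-2 + 2·-3 = -12
  a_3 = 3·-12 + 2·-2 = -40
  a_4 = 3·-40 + 2·-12 = -144
  a_5 = 3·-144 + 2·-40 = -512
  a_6 = 3·-512 + 2·-144 = -1824
  a_7 = 3·-1824 + 2·-512 = -6496
  a_8 = 3·-6496 + 2·-1824 = -23136
  a_9 = 3·-23136 + 2·-6496 = -82400

3,2 ; -82400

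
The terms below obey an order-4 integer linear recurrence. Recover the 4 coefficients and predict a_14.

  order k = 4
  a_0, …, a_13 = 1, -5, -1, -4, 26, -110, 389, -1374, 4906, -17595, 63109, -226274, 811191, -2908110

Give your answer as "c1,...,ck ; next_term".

  a_4 = -4·-4 + -2·-1 + -1·-5 + 3·1 = 26
  a_5 = -4·26 + -2·-4 + -1·-1 + 3·-5 = -110
  a_6 = -4·-110 + -2·26 + -1·-4 + 3·-1 = 389
  a_7 = -4·389 + -2·-110 + -1·26 + 3·-4 = -1374
  a_8 = -4·-1374 + -2·389 + -1·-110 + 3·26 = 4906
  a_9 = -4·4906 + -2·-1374 + -1·389 + 3·-110 = -17595
  a_10 = -4·-17595 + -2·4906 + -1·-1374 + 3·389 = 63109
  a_11 = -4·63109 + -2·-17595 + -1·4906 + 3·-1374 = -226274
  a_12 = -4·-226274 + -2·63109 + -1·-17595 + 3·4906 = 811191
  a_13 = -4·811191 + -2·-226274 + -1·63109 + 3·-17595 = -2908110
  a_14 = -4·-2908110 + -2·811191 + -1·-226274 + 3·63109 = 10425659

-4,-2,-1,3 ; 10425659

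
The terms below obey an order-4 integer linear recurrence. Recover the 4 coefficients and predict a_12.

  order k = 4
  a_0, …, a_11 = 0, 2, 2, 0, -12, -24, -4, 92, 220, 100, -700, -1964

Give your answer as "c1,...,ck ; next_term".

1,-2,-4,-2 ; -1404

  a_4 = 1·0 + -2·2 + -4·2 + -2·0 = -12
  a_5 = 1·-12 + -2·0 + -4·2 + -2·2 = -24
  a_6 = 1·-24 + -2·-12 + -4·0 + -2·2 = -4
  a_7 = 1·-4 + -2·-24 + -4·-12 + -2·0 = 92
  a_8 = 1·92 + -2·-4 + -4·-24 + -2·-12 = 220
  a_9 = 1·220 + -2·92 + -4·-4 + -2·-24 = 100
  a_10 = 1·100 + -2·220 + -4·92 + -2·-4 = -700
  a_11 = 1·-700 + -2·100 + -4·220 + -2·92 = -1964
  a_12 = 1·-1964 + -2·-700 + -4·100 + -2·220 = -1404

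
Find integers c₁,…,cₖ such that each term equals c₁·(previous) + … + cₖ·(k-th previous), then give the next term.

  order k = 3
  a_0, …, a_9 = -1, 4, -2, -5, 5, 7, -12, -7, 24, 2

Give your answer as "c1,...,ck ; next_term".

-1,-2,-1 ; -43

  a_3 = -1·-2 + -2·4 + -1·-1 = -5
  a_4 = -1·-5 + -2·-2 + -1·4 = 5
  a_5 = -1·5 + -2·-5 + -1·-2 = 7
  a_6 = -1·7 + -2·5 + -1·-5 = -12
  a_7 = -1·-12 + -2·7 + -1·5 = -7
  a_8 = -1·-7 + -2·-12 + -1·7 = 24
  a_9 = -1·24 + -2·-7 + -1·-12 = 2
  a_10 = -1·2 + -2·24 + -1·-7 = -43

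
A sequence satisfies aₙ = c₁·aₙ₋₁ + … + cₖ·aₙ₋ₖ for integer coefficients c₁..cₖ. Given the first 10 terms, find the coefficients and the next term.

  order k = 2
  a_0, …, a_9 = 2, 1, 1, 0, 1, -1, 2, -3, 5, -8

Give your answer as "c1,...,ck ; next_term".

-1,1 ; 13

  a_2 = -1·1 + 1·2 = 1
  a_3 = -1·1 + 1·1 = 0
  a_4 = -1·0 + 1·1 = 1
  a_5 = -1·1 + 1·0 = -1
  a_6 = -1·-1 + 1·1 = 2
  a_7 = -1·2 + 1·-1 = -3
  a_8 = -1·-3 + 1·2 = 5
  a_9 = -1·5 + 1·-3 = -8
  a_10 = -1·-8 + 1·5 = 13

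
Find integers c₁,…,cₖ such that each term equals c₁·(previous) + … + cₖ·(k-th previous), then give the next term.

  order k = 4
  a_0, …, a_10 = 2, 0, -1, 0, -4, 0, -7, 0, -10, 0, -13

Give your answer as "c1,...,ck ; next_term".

  a_4 = 0·0 + 2·-1 + 0·0 + -1·2 = -4
  a_5 = 0·-4 + 2·0 + 0·-1 + -1·0 = 0
  a_6 = 0·0 + 2·-4 + 0·0 + -1·-1 = -7
  a_7 = 0·-7 + 2·0 + 0·-4 + -1·0 = 0
  a_8 = 0·0 + 2·-7 + 0·0 + -1·-4 = -10
  a_9 = 0·-10 + 2·0 + 0·-7 + -1·0 = 0
  a_10 = 0·0 + 2·-10 + 0·0 + -1·-7 = -13
  a_11 = 0·-13 + 2·0 + 0·-10 + -1·0 = 0

0,2,0,-1 ; 0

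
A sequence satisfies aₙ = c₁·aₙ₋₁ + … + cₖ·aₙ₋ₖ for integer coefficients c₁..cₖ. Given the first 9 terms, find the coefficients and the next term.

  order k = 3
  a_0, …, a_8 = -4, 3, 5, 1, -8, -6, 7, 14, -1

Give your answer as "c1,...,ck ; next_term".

0,-1,-1 ; -21

  a_3 = 0·5 + -1·3 + -1·-4 = 1
  a_4 = 0·1 + -1·5 + -1·3 = -8
  a_5 = 0·-8 + -1·1 + -1·5 = -6
  a_6 = 0·-6 + -1·-8 + -1·1 = 7
  a_7 = 0·7 + -1·-6 + -1·-8 = 14
  a_8 = 0·14 + -1·7 + -1·-6 = -1
  a_9 = 0·-1 + -1·14 + -1·7 = -21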